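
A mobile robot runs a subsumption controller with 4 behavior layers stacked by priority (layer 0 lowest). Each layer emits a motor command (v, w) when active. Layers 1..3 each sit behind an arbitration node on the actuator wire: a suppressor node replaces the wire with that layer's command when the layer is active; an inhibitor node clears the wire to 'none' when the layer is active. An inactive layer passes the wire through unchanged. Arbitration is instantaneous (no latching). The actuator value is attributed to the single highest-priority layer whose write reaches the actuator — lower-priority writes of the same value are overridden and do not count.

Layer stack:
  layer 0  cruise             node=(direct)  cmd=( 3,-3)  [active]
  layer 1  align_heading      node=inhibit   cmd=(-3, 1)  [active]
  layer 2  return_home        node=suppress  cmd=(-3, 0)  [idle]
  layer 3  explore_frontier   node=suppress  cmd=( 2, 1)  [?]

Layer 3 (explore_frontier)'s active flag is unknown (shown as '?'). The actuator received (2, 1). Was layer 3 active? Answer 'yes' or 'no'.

If layer 3 is active=yes:
  actuator would be (2, 1)
If layer 3 is active=no:
  actuator would be none
Observed (2, 1), so layer 3 was active.

yes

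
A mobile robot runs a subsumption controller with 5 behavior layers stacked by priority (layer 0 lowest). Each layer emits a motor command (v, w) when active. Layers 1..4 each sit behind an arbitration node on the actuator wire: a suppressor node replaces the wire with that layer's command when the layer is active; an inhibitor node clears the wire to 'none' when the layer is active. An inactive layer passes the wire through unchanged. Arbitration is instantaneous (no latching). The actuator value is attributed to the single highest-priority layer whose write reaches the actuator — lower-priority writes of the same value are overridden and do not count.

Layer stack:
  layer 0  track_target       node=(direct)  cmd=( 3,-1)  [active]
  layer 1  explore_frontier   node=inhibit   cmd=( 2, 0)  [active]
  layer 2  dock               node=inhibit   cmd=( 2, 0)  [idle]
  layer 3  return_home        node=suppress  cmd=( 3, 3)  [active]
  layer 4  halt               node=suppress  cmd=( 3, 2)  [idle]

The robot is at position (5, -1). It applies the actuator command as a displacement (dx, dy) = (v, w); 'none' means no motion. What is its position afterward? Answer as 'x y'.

8 2

L0 track_target: active, feeds wire = (3, -1)
L1 explore_frontier: active, inhibitor → wire = none
L2 dock: idle → wire stays none
L3 return_home: active, suppressor → wire = (3, 3)
L4 halt: idle → wire stays (3, 3)
actuator = (3, 3)
position: (5, -1) + (3, 3) = (8, 2)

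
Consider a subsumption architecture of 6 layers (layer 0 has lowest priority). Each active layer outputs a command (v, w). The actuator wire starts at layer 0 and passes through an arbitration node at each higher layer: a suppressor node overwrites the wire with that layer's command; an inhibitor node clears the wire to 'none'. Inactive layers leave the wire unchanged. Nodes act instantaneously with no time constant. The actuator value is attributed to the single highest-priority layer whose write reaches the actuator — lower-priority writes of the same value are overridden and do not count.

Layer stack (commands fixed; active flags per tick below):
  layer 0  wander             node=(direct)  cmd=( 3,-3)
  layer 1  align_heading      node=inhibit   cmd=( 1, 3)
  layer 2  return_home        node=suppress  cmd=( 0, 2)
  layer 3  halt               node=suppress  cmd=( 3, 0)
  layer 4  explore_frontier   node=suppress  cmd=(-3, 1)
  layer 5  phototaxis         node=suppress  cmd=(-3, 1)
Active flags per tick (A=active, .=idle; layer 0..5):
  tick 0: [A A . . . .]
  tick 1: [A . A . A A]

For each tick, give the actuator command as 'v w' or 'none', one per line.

tick 0:
  layer 0 (wander) active — direct: (3, -3)
  layer 1 (align_heading) active — inhibits: none
  layer 2 (return_home) idle — unchanged: none
  layer 3 (halt) idle — unchanged: none
  layer 4 (explore_frontier) idle — unchanged: none
  layer 5 (phototaxis) idle — unchanged: none
  → actuator none
tick 1:
  layer 0 (wander) active — direct: (3, -3)
  layer 1 (align_heading) idle — unchanged: (3, -3)
  layer 2 (return_home) active — suppresses: (0, 2)
  layer 3 (halt) idle — unchanged: (0, 2)
  layer 4 (explore_frontier) active — suppresses: (-3, 1)
  layer 5 (phototaxis) active — suppresses: (-3, 1)
  → actuator (-3, 1)

none
-3 1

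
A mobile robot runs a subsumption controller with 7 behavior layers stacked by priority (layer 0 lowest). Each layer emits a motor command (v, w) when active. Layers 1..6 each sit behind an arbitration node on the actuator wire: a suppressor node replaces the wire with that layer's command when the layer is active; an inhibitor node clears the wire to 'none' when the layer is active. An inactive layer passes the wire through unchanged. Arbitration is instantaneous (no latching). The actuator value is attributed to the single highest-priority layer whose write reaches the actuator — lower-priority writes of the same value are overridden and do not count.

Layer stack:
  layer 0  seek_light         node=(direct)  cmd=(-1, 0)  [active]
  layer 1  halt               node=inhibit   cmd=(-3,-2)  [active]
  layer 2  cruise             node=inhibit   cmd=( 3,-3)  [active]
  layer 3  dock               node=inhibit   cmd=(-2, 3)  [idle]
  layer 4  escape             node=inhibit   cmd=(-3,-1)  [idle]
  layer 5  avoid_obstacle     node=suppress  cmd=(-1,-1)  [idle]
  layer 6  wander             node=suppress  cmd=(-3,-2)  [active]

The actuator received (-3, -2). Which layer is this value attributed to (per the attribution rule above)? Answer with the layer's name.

L0 seek_light: active, feeds wire = (-1, 0)
L1 halt: active, inhibitor → wire = none
L2 cruise: active, inhibitor → wire = none
L3 dock: idle → wire stays none
L4 escape: idle → wire stays none
L5 avoid_obstacle: idle → wire stays none
L6 wander: active, suppressor → wire = (-3, -2)
actuator = (-3, -2)
last writer: layer 6 = wander

wander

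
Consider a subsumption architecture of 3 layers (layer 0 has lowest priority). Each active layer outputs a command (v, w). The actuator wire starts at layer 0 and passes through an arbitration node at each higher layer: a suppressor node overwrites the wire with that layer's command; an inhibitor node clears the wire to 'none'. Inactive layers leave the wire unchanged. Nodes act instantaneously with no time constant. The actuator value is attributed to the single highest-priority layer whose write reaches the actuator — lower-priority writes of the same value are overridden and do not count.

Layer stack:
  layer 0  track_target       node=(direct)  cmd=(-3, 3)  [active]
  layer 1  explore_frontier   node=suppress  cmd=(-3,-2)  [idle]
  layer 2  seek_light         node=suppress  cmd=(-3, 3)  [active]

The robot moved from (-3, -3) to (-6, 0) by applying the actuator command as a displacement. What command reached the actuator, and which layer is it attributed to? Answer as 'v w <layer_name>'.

displacement = (-6, 0) − (-3, -3) = (-3, 3)
L0 track_target: active, feeds wire = (-3, 3)
L1 explore_frontier: idle → wire stays (-3, 3)
L2 seek_light: active, suppressor → wire = (-3, 3)
actuator = (-3, 3) — from layer 2 (seek_light)

-3 3 seek_light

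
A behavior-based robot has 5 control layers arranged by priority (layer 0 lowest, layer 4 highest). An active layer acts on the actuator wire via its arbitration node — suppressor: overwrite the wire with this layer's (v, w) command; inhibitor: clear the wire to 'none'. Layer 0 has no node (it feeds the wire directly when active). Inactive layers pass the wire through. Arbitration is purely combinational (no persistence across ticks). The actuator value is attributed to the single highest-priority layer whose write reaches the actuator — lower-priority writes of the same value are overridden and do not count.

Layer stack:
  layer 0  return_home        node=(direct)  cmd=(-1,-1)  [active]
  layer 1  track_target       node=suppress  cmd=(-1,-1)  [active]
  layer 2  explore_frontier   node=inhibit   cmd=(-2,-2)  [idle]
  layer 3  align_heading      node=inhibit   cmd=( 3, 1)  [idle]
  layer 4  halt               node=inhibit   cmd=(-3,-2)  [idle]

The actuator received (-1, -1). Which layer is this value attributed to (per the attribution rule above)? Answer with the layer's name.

[0] return_home on; wire := (-1, -1)
[1] track_target on (suppress); wire := (-1, -1)
[2] explore_frontier off; pass (-1, -1)
[3] align_heading off; pass (-1, -1)
[4] halt off; pass (-1, -1)
output (-1, -1)
last writer: layer 1 = track_target

track_target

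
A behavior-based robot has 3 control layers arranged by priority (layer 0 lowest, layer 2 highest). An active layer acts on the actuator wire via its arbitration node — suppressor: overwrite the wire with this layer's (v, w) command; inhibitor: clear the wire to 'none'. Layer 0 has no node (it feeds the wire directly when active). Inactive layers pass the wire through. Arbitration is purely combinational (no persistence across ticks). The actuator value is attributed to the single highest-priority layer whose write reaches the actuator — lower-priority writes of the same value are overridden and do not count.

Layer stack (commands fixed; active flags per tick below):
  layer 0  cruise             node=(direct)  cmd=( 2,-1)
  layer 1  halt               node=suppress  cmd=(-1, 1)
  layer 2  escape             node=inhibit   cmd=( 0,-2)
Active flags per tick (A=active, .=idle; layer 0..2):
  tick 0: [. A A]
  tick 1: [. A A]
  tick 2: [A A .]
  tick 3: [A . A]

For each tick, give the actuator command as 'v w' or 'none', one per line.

none
none
-1 1
none

tick 0:
  L0 cruise: idle → wire = none
  L1 halt: active, suppressor → wire = (-1, 1)
  L2 escape: active, inhibitor → wire = none
  actuator = none
tick 1:
  L0 cruise: idle → wire = none
  L1 halt: active, suppressor → wire = (-1, 1)
  L2 escape: active, inhibitor → wire = none
  actuator = none
tick 2:
  L0 cruise: active, feeds wire = (2, -1)
  L1 halt: active, suppressor → wire = (-1, 1)
  L2 escape: idle → wire stays (-1, 1)
  actuator = (-1, 1)
tick 3:
  L0 cruise: active, feeds wire = (2, -1)
  L1 halt: idle → wire stays (2, -1)
  L2 escape: active, inhibitor → wire = none
  actuator = none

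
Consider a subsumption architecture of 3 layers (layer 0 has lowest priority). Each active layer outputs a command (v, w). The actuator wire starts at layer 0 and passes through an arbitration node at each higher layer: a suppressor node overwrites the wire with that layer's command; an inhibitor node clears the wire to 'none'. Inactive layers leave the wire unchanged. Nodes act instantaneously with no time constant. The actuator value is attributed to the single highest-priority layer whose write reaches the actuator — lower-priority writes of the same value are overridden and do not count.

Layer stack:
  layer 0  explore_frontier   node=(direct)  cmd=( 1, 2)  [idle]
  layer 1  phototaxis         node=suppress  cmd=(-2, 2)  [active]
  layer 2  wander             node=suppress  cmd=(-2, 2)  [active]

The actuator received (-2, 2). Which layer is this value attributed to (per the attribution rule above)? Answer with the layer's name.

wander

layer 0 (explore_frontier) idle — none
layer 1 (phototaxis) active — suppresses: (-2, 2)
layer 2 (wander) active — suppresses: (-2, 2)
→ actuator (-2, 2)
last writer: layer 2 = wander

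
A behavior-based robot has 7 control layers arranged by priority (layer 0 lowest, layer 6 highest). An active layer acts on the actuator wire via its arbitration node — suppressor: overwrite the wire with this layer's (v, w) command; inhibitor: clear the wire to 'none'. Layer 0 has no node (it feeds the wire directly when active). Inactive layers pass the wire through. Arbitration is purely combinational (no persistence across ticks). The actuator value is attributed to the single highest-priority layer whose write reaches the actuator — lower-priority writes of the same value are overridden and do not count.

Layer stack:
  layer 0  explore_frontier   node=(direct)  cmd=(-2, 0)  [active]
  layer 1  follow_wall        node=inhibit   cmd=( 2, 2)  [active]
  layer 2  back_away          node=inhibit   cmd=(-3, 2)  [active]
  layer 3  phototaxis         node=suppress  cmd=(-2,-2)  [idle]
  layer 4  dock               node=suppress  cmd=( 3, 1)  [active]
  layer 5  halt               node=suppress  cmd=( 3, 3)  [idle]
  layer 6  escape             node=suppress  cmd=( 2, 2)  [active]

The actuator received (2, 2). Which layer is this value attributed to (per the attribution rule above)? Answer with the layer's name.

escape

layer 0 (explore_frontier) active — direct: (-2, 0)
layer 1 (follow_wall) active — inhibits: none
layer 2 (back_away) active — inhibits: none
layer 3 (phototaxis) idle — unchanged: none
layer 4 (dock) active — suppresses: (3, 1)
layer 5 (halt) idle — unchanged: (3, 1)
layer 6 (escape) active — suppresses: (2, 2)
→ actuator (2, 2)
last writer: layer 6 = escape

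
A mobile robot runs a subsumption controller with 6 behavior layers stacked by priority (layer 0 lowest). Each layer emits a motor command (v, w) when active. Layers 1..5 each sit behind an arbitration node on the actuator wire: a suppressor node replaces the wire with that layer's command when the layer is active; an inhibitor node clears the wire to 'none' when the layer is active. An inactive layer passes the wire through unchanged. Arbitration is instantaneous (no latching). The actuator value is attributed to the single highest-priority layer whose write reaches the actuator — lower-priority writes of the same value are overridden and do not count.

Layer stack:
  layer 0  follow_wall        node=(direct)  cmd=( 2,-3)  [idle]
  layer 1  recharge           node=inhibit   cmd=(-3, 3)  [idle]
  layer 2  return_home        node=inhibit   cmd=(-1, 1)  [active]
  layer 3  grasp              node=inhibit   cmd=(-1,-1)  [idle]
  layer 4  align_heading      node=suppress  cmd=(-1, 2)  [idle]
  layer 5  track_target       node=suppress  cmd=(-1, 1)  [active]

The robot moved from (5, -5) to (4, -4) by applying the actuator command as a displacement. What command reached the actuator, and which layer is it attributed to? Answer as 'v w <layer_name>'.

-1 1 track_target

displacement = (4, -4) − (5, -5) = (-1, 1)
layer 0 (follow_wall) idle — none
layer 1 (recharge) idle — unchanged: none
layer 2 (return_home) active — inhibits: none
layer 3 (grasp) idle — unchanged: none
layer 4 (align_heading) idle — unchanged: none
layer 5 (track_target) active — suppresses: (-1, 1)
→ actuator (-1, 1) — from layer 5 (track_target)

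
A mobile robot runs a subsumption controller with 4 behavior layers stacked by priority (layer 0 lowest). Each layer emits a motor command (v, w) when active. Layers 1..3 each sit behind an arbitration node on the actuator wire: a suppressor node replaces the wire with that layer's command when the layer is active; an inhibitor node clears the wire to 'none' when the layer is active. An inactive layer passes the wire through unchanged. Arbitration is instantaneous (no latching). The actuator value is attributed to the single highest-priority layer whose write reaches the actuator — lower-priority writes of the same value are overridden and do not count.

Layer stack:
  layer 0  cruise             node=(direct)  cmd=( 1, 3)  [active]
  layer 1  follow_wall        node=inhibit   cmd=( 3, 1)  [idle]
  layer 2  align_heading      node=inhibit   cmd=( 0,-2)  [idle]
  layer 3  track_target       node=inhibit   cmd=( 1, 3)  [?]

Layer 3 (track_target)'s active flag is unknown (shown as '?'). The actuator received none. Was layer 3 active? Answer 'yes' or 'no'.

yes

If layer 3 is active=yes:
  actuator would be none
If layer 3 is active=no:
  actuator would be (1, 3)
Observed none, so layer 3 was active.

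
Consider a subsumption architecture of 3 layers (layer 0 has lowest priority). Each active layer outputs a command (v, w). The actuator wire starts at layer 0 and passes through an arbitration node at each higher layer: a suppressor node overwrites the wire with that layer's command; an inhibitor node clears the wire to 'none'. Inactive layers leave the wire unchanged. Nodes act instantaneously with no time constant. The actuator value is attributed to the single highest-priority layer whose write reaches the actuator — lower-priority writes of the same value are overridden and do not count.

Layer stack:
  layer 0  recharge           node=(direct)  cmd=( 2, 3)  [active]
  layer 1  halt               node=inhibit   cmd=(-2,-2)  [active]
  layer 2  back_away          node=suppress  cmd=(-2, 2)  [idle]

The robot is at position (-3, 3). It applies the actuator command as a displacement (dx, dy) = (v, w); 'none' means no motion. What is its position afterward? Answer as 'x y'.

[0] recharge on; wire := (2, 3)
[1] halt on (inhibit); wire := none
[2] back_away off; pass none
output none
position: (-3, 3) + none = (-3, 3)

-3 3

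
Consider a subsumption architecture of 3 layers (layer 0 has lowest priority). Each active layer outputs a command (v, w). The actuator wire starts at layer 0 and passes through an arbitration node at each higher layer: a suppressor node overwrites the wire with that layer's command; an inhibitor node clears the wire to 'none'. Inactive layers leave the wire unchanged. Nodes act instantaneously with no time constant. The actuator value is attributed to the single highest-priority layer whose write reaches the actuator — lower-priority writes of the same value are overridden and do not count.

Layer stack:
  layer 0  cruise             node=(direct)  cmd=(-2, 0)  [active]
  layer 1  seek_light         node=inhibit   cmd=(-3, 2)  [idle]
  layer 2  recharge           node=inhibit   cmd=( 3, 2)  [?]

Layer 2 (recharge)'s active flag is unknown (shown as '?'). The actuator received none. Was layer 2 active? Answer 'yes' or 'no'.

If layer 2 is active=yes:
  actuator would be none
If layer 2 is active=no:
  actuator would be (-2, 0)
Observed none, so layer 2 was active.

yes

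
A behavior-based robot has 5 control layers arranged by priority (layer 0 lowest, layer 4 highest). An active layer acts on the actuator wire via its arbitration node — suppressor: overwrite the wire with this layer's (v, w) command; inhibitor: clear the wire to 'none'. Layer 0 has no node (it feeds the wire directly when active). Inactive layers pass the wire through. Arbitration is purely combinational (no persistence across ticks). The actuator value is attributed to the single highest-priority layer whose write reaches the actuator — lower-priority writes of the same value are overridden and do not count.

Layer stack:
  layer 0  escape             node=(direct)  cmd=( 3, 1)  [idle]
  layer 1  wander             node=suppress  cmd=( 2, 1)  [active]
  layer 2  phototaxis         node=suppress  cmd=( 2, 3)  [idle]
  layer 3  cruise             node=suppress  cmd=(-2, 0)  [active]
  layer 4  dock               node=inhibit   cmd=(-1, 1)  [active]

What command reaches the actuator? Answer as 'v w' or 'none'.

none

layer 0 (escape) idle — none
layer 1 (wander) active — suppresses: (2, 1)
layer 2 (phototaxis) idle — unchanged: (2, 1)
layer 3 (cruise) active — suppresses: (-2, 0)
layer 4 (dock) active — inhibits: none
→ actuator none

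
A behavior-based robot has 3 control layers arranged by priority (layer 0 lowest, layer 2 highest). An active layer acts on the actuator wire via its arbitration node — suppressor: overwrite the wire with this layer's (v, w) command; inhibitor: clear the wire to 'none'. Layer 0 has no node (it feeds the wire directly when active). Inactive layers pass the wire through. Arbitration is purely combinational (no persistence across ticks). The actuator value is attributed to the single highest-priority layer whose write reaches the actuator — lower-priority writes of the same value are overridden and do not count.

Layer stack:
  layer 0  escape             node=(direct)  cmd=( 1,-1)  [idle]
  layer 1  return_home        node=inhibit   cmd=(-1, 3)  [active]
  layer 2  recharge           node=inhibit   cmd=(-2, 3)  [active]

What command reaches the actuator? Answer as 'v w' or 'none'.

layer 0 (escape) idle — none
layer 1 (return_home) active — inhibits: none
layer 2 (recharge) active — inhibits: none
→ actuator none

none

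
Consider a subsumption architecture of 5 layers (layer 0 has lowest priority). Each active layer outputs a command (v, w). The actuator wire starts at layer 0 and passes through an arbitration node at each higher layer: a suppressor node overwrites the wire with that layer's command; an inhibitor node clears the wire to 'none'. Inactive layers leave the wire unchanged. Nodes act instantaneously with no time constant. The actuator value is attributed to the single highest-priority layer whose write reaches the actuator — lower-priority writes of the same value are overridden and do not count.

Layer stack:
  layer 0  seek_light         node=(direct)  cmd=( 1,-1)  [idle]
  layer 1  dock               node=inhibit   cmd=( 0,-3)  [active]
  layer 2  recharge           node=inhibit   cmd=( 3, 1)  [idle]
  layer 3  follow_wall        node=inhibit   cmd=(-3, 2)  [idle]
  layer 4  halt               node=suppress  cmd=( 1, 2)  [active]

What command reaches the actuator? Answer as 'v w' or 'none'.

1 2

[0] seek_light off; wire := none
[1] dock on (inhibit); wire := none
[2] recharge off; pass none
[3] follow_wall off; pass none
[4] halt on (suppress); wire := (1, 2)
output (1, 2)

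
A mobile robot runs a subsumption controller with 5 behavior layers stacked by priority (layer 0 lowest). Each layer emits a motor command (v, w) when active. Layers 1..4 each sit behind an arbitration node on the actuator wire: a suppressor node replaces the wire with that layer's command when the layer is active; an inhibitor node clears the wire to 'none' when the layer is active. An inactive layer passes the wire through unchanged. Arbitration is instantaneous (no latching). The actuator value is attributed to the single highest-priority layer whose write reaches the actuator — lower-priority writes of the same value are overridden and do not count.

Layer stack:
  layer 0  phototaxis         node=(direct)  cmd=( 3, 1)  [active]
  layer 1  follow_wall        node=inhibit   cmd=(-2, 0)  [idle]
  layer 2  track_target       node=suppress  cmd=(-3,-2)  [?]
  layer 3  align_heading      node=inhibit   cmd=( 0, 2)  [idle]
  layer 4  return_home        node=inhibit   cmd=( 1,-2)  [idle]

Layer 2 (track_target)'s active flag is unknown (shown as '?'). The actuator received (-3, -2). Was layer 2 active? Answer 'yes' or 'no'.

If layer 2 is active=yes:
  actuator would be (-3, -2)
If layer 2 is active=no:
  actuator would be (3, 1)
Observed (-3, -2), so layer 2 was active.

yes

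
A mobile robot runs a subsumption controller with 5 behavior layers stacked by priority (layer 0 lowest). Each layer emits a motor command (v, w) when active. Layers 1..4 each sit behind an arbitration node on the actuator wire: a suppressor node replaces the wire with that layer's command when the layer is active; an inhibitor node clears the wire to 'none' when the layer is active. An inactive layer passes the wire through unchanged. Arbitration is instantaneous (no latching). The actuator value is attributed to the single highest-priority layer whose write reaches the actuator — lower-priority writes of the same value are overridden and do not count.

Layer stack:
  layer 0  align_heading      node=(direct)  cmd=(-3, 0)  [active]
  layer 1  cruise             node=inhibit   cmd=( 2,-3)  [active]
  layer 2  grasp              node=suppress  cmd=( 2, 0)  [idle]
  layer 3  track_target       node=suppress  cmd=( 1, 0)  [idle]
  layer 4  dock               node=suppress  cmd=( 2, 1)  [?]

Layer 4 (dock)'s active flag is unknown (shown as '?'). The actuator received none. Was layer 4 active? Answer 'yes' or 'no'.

If layer 4 is active=yes:
  actuator would be (2, 1)
If layer 4 is active=no:
  actuator would be none
Observed none, so layer 4 was idle.

no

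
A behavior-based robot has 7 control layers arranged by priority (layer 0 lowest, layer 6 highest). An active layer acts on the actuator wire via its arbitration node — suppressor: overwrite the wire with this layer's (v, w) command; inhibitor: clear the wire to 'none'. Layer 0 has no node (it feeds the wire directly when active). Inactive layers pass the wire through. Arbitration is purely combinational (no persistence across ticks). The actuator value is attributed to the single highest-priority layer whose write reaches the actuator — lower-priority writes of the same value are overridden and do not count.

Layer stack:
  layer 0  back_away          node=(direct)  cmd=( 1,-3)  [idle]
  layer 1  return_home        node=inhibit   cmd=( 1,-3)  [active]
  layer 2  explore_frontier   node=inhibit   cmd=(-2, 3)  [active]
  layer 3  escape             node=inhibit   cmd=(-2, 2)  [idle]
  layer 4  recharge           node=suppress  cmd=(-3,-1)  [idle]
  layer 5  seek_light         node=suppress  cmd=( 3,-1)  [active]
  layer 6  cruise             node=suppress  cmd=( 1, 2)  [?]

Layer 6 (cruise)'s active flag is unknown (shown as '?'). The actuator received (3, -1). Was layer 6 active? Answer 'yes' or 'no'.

no

If layer 6 is active=yes:
  actuator would be (1, 2)
If layer 6 is active=no:
  actuator would be (3, -1)
Observed (3, -1), so layer 6 was idle.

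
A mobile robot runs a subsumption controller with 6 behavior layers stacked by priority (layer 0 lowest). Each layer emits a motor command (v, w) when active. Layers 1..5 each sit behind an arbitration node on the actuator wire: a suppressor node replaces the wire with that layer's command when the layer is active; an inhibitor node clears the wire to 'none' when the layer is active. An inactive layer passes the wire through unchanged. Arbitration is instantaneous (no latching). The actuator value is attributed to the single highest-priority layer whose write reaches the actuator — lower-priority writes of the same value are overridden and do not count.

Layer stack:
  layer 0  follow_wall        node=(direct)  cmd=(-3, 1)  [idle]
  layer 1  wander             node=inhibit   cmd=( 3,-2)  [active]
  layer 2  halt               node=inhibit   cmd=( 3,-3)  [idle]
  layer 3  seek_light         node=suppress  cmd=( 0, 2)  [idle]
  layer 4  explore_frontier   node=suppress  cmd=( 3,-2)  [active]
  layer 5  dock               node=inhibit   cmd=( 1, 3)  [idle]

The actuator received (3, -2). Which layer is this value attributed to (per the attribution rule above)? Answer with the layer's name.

explore_frontier

layer 0 (follow_wall) idle — none
layer 1 (wander) active — inhibits: none
layer 2 (halt) idle — unchanged: none
layer 3 (seek_light) idle — unchanged: none
layer 4 (explore_frontier) active — suppresses: (3, -2)
layer 5 (dock) idle — unchanged: (3, -2)
→ actuator (3, -2)
last writer: layer 4 = explore_frontier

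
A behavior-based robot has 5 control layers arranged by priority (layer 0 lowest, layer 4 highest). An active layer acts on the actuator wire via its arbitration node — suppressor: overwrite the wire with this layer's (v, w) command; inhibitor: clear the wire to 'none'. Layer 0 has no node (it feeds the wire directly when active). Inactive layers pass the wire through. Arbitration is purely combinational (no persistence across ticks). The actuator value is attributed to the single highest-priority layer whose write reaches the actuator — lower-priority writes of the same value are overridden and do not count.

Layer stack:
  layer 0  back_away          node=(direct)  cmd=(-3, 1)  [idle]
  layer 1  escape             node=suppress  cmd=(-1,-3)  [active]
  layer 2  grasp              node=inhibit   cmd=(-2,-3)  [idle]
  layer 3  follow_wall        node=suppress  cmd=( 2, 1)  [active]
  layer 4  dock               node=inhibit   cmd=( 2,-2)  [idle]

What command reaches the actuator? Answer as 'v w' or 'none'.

L0 back_away: idle → wire = none
L1 escape: active, suppressor → wire = (-1, -3)
L2 grasp: idle → wire stays (-1, -3)
L3 follow_wall: active, suppressor → wire = (2, 1)
L4 dock: idle → wire stays (2, 1)
actuator = (2, 1)

2 1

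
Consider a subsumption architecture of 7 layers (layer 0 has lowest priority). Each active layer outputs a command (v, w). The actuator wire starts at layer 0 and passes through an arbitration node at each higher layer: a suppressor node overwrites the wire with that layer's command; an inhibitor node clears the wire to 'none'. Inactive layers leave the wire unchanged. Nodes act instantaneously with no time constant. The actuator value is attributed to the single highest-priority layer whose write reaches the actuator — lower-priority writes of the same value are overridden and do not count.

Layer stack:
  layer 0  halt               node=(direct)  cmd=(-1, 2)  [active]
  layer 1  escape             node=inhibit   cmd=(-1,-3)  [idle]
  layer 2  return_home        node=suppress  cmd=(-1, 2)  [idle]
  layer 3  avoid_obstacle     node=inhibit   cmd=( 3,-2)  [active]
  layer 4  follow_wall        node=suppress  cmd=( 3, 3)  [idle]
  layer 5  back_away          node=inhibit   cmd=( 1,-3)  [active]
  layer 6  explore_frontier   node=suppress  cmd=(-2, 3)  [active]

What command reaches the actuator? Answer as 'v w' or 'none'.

L0 halt: active, feeds wire = (-1, 2)
L1 escape: idle → wire stays (-1, 2)
L2 return_home: idle → wire stays (-1, 2)
L3 avoid_obstacle: active, inhibitor → wire = none
L4 follow_wall: idle → wire stays none
L5 back_away: active, inhibitor → wire = none
L6 explore_frontier: active, suppressor → wire = (-2, 3)
actuator = (-2, 3)

-2 3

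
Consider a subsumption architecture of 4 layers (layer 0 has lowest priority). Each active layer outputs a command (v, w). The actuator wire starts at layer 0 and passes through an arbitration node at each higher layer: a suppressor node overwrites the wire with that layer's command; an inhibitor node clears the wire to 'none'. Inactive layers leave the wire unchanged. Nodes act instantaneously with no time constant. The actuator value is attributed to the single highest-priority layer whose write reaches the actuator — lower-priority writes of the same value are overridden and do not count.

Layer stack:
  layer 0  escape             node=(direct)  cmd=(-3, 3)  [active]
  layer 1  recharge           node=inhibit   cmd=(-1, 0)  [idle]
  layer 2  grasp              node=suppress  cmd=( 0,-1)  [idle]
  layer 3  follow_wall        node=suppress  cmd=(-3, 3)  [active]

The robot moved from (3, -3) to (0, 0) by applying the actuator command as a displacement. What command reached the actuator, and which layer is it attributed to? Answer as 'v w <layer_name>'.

displacement = (0, 0) − (3, -3) = (-3, 3)
layer 0 (escape) active — direct: (-3, 3)
layer 1 (recharge) idle — unchanged: (-3, 3)
layer 2 (grasp) idle — unchanged: (-3, 3)
layer 3 (follow_wall) active — suppresses: (-3, 3)
→ actuator (-3, 3) — from layer 3 (follow_wall)

-3 3 follow_wall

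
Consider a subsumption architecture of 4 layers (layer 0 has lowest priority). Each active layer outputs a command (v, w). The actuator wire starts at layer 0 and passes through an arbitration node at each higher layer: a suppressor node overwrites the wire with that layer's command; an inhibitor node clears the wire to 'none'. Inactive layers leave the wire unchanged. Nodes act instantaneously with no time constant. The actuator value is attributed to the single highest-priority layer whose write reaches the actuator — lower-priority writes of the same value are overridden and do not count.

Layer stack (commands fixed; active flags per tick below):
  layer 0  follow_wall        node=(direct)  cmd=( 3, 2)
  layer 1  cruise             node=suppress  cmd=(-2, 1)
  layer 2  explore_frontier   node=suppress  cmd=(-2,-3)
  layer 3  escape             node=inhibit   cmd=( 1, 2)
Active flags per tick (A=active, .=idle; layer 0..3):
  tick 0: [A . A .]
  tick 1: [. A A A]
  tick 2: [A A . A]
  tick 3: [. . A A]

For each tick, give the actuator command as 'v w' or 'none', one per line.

-2 -3
none
none
none

tick 0:
  [0] follow_wall on; wire := (3, 2)
  [1] cruise off; pass (3, 2)
  [2] explore_frontier on (suppress); wire := (-2, -3)
  [3] escape off; pass (-2, -3)
  output (-2, -3)
tick 1:
  [0] follow_wall off; wire := none
  [1] cruise on (suppress); wire := (-2, 1)
  [2] explore_frontier on (suppress); wire := (-2, -3)
  [3] escape on (inhibit); wire := none
  output none
tick 2:
  [0] follow_wall on; wire := (3, 2)
  [1] cruise on (suppress); wire := (-2, 1)
  [2] explore_frontier off; pass (-2, 1)
  [3] escape on (inhibit); wire := none
  output none
tick 3:
  [0] follow_wall off; wire := none
  [1] cruise off; pass none
  [2] explore_frontier on (suppress); wire := (-2, -3)
  [3] escape on (inhibit); wire := none
  output none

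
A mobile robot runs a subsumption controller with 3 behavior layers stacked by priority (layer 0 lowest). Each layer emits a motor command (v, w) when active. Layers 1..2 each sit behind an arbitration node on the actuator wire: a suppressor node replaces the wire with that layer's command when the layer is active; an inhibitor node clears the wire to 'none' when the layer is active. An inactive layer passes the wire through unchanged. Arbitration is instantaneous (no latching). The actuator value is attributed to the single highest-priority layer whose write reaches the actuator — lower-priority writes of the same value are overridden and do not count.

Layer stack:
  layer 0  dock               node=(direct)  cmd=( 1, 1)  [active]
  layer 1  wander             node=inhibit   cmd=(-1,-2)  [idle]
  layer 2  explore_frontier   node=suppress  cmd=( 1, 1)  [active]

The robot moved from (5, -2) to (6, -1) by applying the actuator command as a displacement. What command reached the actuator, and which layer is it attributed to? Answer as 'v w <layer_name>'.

displacement = (6, -1) − (5, -2) = (1, 1)
[0] dock on; wire := (1, 1)
[1] wander off; pass (1, 1)
[2] explore_frontier on (suppress); wire := (1, 1)
output (1, 1) — from layer 2 (explore_frontier)

1 1 explore_frontier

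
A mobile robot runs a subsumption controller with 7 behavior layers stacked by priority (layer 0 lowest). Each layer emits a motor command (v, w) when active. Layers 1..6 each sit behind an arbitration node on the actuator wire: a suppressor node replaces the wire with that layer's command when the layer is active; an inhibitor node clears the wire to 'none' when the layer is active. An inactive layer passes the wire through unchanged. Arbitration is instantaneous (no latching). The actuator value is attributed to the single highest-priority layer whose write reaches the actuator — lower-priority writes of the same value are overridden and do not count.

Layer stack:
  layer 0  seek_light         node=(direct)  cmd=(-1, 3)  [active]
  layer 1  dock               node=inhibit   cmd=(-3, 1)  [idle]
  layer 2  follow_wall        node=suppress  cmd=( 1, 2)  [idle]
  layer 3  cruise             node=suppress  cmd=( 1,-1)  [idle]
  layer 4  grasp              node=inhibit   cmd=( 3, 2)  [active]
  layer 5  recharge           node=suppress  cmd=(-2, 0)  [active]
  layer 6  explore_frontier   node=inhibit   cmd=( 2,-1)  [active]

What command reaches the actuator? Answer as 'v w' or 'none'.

none

[0] seek_light on; wire := (-1, 3)
[1] dock off; pass (-1, 3)
[2] follow_wall off; pass (-1, 3)
[3] cruise off; pass (-1, 3)
[4] grasp on (inhibit); wire := none
[5] recharge on (suppress); wire := (-2, 0)
[6] explore_frontier on (inhibit); wire := none
output none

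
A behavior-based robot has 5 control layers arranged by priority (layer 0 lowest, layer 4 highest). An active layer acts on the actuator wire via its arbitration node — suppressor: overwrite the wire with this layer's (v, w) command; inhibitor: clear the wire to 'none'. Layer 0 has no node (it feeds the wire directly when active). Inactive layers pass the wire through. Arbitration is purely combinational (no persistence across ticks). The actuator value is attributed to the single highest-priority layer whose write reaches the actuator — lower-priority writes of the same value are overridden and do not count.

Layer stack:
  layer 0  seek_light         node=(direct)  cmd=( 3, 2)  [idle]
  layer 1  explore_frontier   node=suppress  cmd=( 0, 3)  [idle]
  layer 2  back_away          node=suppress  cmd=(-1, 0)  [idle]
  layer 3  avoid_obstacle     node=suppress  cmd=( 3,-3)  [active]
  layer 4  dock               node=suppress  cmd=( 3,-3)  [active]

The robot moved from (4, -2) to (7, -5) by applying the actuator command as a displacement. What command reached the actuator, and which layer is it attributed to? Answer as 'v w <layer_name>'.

3 -3 dock

displacement = (7, -5) − (4, -2) = (3, -3)
[0] seek_light off; wire := none
[1] explore_frontier off; pass none
[2] back_away off; pass none
[3] avoid_obstacle on (suppress); wire := (3, -3)
[4] dock on (suppress); wire := (3, -3)
output (3, -3) — from layer 4 (dock)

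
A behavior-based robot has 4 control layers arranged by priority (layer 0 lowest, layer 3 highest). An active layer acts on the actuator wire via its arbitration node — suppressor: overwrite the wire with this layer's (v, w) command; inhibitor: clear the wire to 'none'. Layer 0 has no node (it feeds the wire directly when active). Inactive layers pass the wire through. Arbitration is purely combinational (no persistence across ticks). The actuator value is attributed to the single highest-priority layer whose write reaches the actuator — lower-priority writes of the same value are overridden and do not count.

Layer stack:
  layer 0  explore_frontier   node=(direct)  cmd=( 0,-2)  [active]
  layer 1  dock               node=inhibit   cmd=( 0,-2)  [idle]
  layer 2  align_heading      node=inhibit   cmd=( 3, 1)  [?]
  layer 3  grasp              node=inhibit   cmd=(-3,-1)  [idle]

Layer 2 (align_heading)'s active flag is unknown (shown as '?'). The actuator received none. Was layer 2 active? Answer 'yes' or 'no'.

If layer 2 is active=yes:
  actuator would be none
If layer 2 is active=no:
  actuator would be (0, -2)
Observed none, so layer 2 was active.

yes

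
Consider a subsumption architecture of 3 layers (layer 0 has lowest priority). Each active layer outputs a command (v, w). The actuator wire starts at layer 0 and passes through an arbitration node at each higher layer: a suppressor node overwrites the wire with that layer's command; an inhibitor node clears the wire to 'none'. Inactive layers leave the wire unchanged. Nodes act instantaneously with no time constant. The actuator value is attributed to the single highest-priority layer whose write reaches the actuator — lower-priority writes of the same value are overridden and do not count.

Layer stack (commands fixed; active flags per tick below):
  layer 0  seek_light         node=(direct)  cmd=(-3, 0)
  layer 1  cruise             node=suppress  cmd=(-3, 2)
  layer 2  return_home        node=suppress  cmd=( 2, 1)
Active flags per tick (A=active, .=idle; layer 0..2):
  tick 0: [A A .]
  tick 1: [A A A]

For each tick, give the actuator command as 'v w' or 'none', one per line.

tick 0:
  layer 0 (seek_light) active — direct: (-3, 0)
  layer 1 (cruise) active — suppresses: (-3, 2)
  layer 2 (return_home) idle — unchanged: (-3, 2)
  → actuator (-3, 2)
tick 1:
  layer 0 (seek_light) active — direct: (-3, 0)
  layer 1 (cruise) active — suppresses: (-3, 2)
  layer 2 (return_home) active — suppresses: (2, 1)
  → actuator (2, 1)

-3 2
2 1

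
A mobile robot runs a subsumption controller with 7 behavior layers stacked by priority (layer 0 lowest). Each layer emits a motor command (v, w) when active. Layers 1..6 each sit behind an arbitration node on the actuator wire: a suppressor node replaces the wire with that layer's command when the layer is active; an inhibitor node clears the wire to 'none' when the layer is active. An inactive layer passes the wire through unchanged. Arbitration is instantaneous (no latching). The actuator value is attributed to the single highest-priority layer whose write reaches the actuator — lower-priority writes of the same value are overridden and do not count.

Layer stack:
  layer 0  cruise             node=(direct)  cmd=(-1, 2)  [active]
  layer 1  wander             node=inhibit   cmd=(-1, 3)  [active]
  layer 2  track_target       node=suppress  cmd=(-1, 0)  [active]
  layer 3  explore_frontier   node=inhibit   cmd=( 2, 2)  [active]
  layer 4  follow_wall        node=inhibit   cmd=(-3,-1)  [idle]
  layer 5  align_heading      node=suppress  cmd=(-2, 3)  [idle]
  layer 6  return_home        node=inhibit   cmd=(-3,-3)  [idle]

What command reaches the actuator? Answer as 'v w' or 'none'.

none

L0 cruise: active, feeds wire = (-1, 2)
L1 wander: active, inhibitor → wire = none
L2 track_target: active, suppressor → wire = (-1, 0)
L3 explore_frontier: active, inhibitor → wire = none
L4 follow_wall: idle → wire stays none
L5 align_heading: idle → wire stays none
L6 return_home: idle → wire stays none
actuator = none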